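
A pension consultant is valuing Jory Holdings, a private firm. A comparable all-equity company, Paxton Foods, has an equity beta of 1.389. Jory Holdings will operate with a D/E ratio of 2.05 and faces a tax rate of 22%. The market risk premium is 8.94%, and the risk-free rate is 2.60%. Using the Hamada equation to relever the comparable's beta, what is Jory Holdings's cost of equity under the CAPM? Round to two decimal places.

β_L = β_U × [1 + (1 − t)(D/E)] = 1.389 × [1 + (1 − 0.22) × 2.05]
    = 1.389 × [1 + 0.78 × 2.05] = 1.389 × 2.5990 = 3.6100
E(R) = R_f + β_L × MRP = 2.60% + 3.6100 × 8.94% = 34.87%

34.87%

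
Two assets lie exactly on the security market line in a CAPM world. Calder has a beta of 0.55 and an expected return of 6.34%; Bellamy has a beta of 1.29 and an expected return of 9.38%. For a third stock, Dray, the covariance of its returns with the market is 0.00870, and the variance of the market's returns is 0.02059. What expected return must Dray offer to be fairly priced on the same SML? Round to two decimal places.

5.82%

MRP = (9.38% − 6.34%) / (1.29 − 0.55) = 4.1081%
R_f = 6.34% − 0.55 × 4.1081% = 4.0805%
β_Dray = Cov / Var(R_m) = 0.00870 / 0.02059 = 0.4225
E(R_Dray) = R_f + β × MRP = 4.0805% + 0.4225 × 4.1081% = 5.82%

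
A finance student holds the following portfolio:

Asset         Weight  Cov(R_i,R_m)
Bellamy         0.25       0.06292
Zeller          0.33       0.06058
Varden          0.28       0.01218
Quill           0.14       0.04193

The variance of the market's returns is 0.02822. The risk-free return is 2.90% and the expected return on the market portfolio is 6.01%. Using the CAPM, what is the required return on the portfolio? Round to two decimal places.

7.86%

β_Bellamy = 0.06292 / 0.02822 = 2.2296
β_Zeller = 0.06058 / 0.02822 = 2.1467
β_Varden = 0.01218 / 0.02822 = 0.4316
β_Quill = 0.04193 / 0.02822 = 1.4858
β_P = Σ w_i β_i = 0.25×2.2296 + 0.33×2.1467 + 0.28×0.4316 + 0.14×1.4858 = 1.5947
MRP = 6.01% − 2.90% = 3.11%
E(R_P) = R_f + β_P × MRP = 2.90% + 1.5947 × 3.11% = 7.86%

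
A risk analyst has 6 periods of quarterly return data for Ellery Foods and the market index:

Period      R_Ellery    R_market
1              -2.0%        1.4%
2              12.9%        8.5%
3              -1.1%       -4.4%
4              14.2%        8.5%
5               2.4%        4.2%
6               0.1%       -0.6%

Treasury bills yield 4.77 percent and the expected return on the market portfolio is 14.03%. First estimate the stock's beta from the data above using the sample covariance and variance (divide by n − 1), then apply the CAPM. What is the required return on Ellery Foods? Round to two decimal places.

Mean R_i = (-2.0 + 12.9 − 1.1 + 14.2 + 2.4 + 0.1) / 6 = 4.4167%
Mean R_m = (1.4 + 8.5 − 4.4 + 8.5 + 4.2 − 0.6) / 6 = 2.9333%
Σ(R_i − R̄_i)(R_m − R̄_m) = 164.6767  ⇒  Cov = 164.6767 / 5 = 32.9353
Σ(R_m − R̄_m)² = 132.1933  ⇒  Var(R_m) = 132.1933 / 5 = 26.4387
β = Cov / Var(R_m) = 32.9353 / 26.4387 = 1.2457
MRP = 14.03% − 4.77% = 9.26%
E(R) = R_f + β × MRP = 4.77% + 1.2457 × 9.26% = 16.31%

16.31%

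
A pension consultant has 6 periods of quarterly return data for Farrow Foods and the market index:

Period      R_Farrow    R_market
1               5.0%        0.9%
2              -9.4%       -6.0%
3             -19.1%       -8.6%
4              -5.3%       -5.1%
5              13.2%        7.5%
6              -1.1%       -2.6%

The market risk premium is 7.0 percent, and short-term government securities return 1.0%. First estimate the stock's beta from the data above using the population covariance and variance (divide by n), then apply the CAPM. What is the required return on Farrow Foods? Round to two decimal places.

Mean R_i = (5.0 − 9.4 − 19.1 − 5.3 + 13.2 − 1.1) / 6 = -2.7833%
Mean R_m = (0.9 − 6.0 − 8.6 − 5.1 + 7.5 − 2.6) / 6 = -2.3167%
Σ(R_i − R̄_i)(R_m − R̄_m) = 315.3617  ⇒  Cov = 315.3617 / 6 = 52.5603
Σ(R_m − R̄_m)² = 167.5883  ⇒  Var(R_m) = 167.5883 / 6 = 27.9314
β = Cov / Var(R_m) = 52.5603 / 27.9314 = 1.8818
E(R) = R_f + β × MRP = 1.0% + 1.8818 × 7.0% = 14.17%

14.17%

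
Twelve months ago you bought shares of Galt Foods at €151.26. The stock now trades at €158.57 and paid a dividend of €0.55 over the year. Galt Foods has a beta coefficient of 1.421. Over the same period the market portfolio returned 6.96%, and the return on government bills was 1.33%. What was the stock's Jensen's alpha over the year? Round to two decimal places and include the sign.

-4.13%

Realised HPR = (P1 + D1 − P0) / P0 = (158.57 + 0.55 − 151.26) / 151.26 = 7.86 / 151.26 = 5.1964%
MRP = 6.96% − 1.33% = 5.63%
CAPM required = R_f + β·MRP = 1.33% + 1.421 × 5.63% = 9.33023%
α = realised − required = 5.1964% − 9.33023% = -4.13%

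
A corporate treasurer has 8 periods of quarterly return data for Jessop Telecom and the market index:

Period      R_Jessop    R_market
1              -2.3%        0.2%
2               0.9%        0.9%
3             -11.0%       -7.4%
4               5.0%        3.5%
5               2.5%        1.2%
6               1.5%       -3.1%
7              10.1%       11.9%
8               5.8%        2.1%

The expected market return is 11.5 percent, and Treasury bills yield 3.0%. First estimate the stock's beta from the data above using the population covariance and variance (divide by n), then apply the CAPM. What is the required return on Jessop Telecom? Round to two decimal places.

Mean R_i = (-2.3 + 0.9 − 11.0 + 5.0 + 2.5 + 1.5 + 10.1 + 5.8) / 8 = 1.5625%
Mean R_m = (0.2 + 0.9 − 7.4 + 3.5 + 1.2 − 3.1 + 11.9 + 2.1) / 8 = 1.1625%
Σ(R_i − R̄_i)(R_m − R̄_m) = 215.4388  ⇒  Cov = 215.4388 / 8 = 26.9299
Σ(R_m − R̄_m)² = 214.1188  ⇒  Var(R_m) = 214.1188 / 8 = 26.7649
β = Cov / Var(R_m) = 26.9299 / 26.7649 = 1.0062
MRP = 11.5% − 3.0% = 8.50%
E(R) = R_f + β × MRP = 3.0% + 1.0062 × 8.5% = 11.55%

11.55%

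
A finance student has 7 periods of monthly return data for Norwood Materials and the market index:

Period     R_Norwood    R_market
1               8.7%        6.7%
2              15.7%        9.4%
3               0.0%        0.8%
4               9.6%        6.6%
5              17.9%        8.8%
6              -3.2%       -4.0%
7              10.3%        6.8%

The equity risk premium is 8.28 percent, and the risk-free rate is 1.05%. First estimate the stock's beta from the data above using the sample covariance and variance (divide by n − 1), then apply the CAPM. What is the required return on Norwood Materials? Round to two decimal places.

Mean R_i = (8.7 + 15.7 + 0.0 + 9.6 + 17.9 − 3.2 + 10.3) / 7 = 8.4286%
Mean R_m = (6.7 + 9.4 + 0.8 + 6.6 + 8.8 − 4.0 + 6.8) / 7 = 5.0143%
Σ(R_i − R̄_i)(R_m − R̄_m) = 213.7471  ⇒  Cov = 213.7471 / 6 = 35.6245
Σ(R_m − R̄_m)² = 141.1286  ⇒  Var(R_m) = 141.1286 / 6 = 23.5214
β = Cov / Var(R_m) = 35.6245 / 23.5214 = 1.5146
E(R) = R_f + β × MRP = 1.05% + 1.5146 × 8.28% = 13.59%

13.59%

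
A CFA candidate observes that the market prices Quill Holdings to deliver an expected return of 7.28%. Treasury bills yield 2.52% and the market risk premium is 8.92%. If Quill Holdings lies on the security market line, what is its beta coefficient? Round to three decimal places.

β = (E(R) − R_f) / MRP = (7.28% − 2.52%) / 8.92% = 4.76% / 8.92% = 0.534

0.534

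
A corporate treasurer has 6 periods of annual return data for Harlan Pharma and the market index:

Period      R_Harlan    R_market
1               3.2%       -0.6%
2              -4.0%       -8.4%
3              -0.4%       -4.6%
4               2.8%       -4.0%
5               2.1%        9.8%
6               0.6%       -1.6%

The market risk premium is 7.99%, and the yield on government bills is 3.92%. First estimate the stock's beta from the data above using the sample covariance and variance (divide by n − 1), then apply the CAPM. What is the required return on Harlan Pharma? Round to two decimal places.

5.95%

Mean R_i = (3.2 − 4.0 − 0.4 + 2.8 + 2.1 + 0.6) / 6 = 0.7167%
Mean R_m = (-0.6 − 8.4 − 4.6 − 4.0 + 9.8 − 1.6) / 6 = -1.5667%
Σ(R_i − R̄_i)(R_m − R̄_m) = 48.6767  ⇒  Cov = 48.6767 / 5 = 9.7353
Σ(R_m − R̄_m)² = 191.9533  ⇒  Var(R_m) = 191.9533 / 5 = 38.3907
β = Cov / Var(R_m) = 9.7353 / 38.3907 = 0.2536
E(R) = R_f + β × MRP = 3.92% + 0.2536 × 7.99% = 5.95%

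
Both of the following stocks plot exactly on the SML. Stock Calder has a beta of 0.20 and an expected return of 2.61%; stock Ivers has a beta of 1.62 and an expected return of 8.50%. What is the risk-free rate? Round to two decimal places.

1.78%

Both satisfy E(R) = R_f + β·MRP, so the slope of the SML is
MRP = (8.50% − 2.61%) / (1.62 − 0.20) = 5.89% / 1.42 = 4.1479%
R_f = E(R_Calder) − β_Calder·MRP = 2.61% − 0.20 × 4.1479% = 1.7804%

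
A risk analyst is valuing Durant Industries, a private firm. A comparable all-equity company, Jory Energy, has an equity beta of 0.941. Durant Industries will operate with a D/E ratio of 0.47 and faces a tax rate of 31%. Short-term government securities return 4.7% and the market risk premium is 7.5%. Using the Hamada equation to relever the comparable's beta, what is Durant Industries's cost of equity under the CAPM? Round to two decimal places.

β_L = β_U × [1 + (1 − t)(D/E)] = 0.941 × [1 + (1 − 0.31) × 0.47]
    = 0.941 × [1 + 0.69 × 0.47] = 0.941 × 1.3243 = 1.2462
E(R) = R_f + β_L × MRP = 4.7% + 1.2462 × 7.5% = 14.05%

14.05%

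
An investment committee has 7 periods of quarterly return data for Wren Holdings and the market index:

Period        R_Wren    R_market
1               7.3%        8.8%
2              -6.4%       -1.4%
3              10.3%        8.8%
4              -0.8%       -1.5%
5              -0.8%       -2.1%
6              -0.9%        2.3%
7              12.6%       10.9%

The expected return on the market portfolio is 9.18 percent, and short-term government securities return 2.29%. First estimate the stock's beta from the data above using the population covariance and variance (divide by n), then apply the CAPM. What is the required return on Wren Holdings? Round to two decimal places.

10.29%

Mean R_i = (7.3 − 6.4 + 10.3 − 0.8 − 0.8 − 0.9 + 12.6) / 7 = 3.0429%
Mean R_m = (8.8 − 1.4 + 8.8 − 1.5 − 2.1 + 2.3 + 10.9) / 7 = 3.6857%
Σ(R_i − R̄_i)(R_m − R̄_m) = 223.4843  ⇒  Cov = 223.4843 / 7 = 31.9263
Σ(R_m − R̄_m)² = 192.5086  ⇒  Var(R_m) = 192.5086 / 7 = 27.5012
β = Cov / Var(R_m) = 31.9263 / 27.5012 = 1.1609
MRP = 9.18% − 2.29% = 6.89%
E(R) = R_f + β × MRP = 2.29% + 1.1609 × 6.89% = 10.29%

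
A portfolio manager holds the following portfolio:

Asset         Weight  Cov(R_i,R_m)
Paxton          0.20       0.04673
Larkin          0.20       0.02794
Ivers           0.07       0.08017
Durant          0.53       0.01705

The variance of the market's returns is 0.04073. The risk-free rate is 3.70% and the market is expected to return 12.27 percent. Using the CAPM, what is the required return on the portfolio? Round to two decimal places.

9.92%

β_Paxton = 0.04673 / 0.04073 = 1.1473
β_Larkin = 0.02794 / 0.04073 = 0.6860
β_Ivers = 0.08017 / 0.04073 = 1.9683
β_Durant = 0.01705 / 0.04073 = 0.4186
β_P = Σ w_i β_i = 0.20×1.1473 + 0.20×0.6860 + 0.07×1.9683 + 0.53×0.4186 = 0.7263
MRP = 12.27% − 3.70% = 8.57%
E(R_P) = R_f + β_P × MRP = 3.70% + 0.7263 × 8.57% = 9.92%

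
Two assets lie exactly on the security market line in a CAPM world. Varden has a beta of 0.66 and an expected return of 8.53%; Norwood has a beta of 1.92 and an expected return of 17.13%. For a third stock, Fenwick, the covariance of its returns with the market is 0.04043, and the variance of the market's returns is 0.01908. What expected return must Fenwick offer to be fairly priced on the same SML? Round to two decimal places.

18.49%

MRP = (17.13% − 8.53%) / (1.92 − 0.66) = 6.8254%
R_f = 8.53% − 0.66 × 6.8254% = 4.0252%
β_Fenwick = Cov / Var(R_m) = 0.04043 / 0.01908 = 2.1190
E(R_Fenwick) = R_f + β × MRP = 4.0252% + 2.1190 × 6.8254% = 18.49%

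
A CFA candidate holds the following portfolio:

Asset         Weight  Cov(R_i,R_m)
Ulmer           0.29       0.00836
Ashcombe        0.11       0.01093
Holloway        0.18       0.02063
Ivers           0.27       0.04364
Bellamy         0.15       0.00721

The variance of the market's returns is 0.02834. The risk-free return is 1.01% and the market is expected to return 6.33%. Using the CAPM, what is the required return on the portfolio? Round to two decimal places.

β_Ulmer = 0.00836 / 0.02834 = 0.2950
β_Ashcombe = 0.01093 / 0.02834 = 0.3857
β_Holloway = 0.02063 / 0.02834 = 0.7279
β_Ivers = 0.04364 / 0.02834 = 1.5399
β_Bellamy = 0.00721 / 0.02834 = 0.2544
β_P = Σ w_i β_i = 0.29×0.2950 + 0.11×0.3857 + 0.18×0.7279 + 0.27×1.5399 + 0.15×0.2544 = 0.7129
MRP = 6.33% − 1.01% = 5.32%
E(R_P) = R_f + β_P × MRP = 1.01% + 0.7129 × 5.32% = 4.80%

4.80%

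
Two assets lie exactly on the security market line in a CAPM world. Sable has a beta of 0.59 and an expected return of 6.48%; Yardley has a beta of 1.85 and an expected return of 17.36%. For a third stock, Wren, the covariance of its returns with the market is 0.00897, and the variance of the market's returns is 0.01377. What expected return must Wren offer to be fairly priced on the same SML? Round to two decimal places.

MRP = (17.36% − 6.48%) / (1.85 − 0.59) = 8.6349%
R_f = 6.48% − 0.59 × 8.6349% = 1.3854%
β_Wren = Cov / Var(R_m) = 0.00897 / 0.01377 = 0.6514
E(R_Wren) = R_f + β × MRP = 1.3854% + 0.6514 × 8.6349% = 7.01%

7.01%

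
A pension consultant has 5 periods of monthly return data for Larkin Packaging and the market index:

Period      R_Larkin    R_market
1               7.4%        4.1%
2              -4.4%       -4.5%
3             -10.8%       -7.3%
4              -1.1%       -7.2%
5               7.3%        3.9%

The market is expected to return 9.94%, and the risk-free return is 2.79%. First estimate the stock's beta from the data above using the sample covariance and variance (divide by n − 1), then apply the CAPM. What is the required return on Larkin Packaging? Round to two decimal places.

11.48%

Mean R_i = (7.4 − 4.4 − 10.8 − 1.1 + 7.3) / 5 = -0.3200%
Mean R_m = (4.1 − 4.5 − 7.3 − 7.2 + 3.9) / 5 = -2.2000%
Σ(R_i − R̄_i)(R_m − R̄_m) = 161.8500  ⇒  Cov = 161.8500 / 4 = 40.4625
Σ(R_m − R̄_m)² = 133.2000  ⇒  Var(R_m) = 133.2000 / 4 = 33.3000
β = Cov / Var(R_m) = 40.4625 / 33.3000 = 1.2151
MRP = 9.94% − 2.79% = 7.15%
E(R) = R_f + β × MRP = 2.79% + 1.2151 × 7.15% = 11.48%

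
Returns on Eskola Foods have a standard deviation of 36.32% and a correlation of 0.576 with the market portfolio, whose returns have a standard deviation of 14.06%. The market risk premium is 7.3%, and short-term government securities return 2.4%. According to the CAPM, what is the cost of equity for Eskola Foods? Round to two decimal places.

13.26%

β = ρ × σ_i / σ_m = 0.576 × 36.32% / 14.06% = 1.4879
E(R) = 2.4% + 1.4879 × 7.3% = 13.26%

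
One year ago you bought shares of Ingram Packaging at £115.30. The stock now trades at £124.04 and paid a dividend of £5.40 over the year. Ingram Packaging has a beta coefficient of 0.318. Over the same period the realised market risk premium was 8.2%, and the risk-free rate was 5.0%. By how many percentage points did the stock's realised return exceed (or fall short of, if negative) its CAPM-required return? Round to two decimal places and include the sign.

+4.66%

Realised HPR = (P1 + D1 − P0) / P0 = (124.04 + 5.40 − 115.30) / 115.30 = 14.14 / 115.30 = 12.2637%
CAPM required = R_f + β·MRP = 5.0% + 0.318 × 8.2% = 7.6076%
α = realised − required = 12.2637% − 7.6076% = +4.66%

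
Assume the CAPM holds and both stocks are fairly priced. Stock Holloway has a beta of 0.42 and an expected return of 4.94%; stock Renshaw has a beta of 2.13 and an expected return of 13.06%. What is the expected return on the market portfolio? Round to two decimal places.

Both satisfy E(R) = R_f + β·MRP, so the slope of the SML is
MRP = (13.06% − 4.94%) / (2.13 − 0.42) = 8.12% / 1.71 = 4.7485%
R_f = E(R_Holloway) − β_Holloway·MRP = 4.94% − 0.42 × 4.7485% = 2.9456%
E(R_m) = R_f + MRP = 2.9456% + 4.7485% = 7.69%

7.69%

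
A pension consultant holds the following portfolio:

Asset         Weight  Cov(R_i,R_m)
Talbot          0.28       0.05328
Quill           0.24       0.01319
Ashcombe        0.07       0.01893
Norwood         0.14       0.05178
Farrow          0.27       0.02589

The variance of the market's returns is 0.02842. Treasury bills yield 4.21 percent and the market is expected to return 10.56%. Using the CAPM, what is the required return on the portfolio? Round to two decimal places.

11.73%

β_Talbot = 0.05328 / 0.02842 = 1.8747
β_Quill = 0.01319 / 0.02842 = 0.4641
β_Ashcombe = 0.01893 / 0.02842 = 0.6661
β_Norwood = 0.05178 / 0.02842 = 1.8220
β_Farrow = 0.02589 / 0.02842 = 0.9110
β_P = Σ w_i β_i = 0.28×1.8747 + 0.24×0.4641 + 0.07×0.6661 + 0.14×1.8220 + 0.27×0.9110 = 1.1840
MRP = 10.56% − 4.21% = 6.35%
E(R_P) = R_f + β_P × MRP = 4.21% + 1.1840 × 6.35% = 11.73%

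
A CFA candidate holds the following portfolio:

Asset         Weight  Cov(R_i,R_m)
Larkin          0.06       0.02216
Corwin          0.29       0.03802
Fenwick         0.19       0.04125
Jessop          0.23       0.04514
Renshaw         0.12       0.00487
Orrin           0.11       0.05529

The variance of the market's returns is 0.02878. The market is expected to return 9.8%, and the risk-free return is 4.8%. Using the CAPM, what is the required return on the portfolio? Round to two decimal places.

11.27%

β_Larkin = 0.02216 / 0.02878 = 0.7700
β_Corwin = 0.03802 / 0.02878 = 1.3211
β_Fenwick = 0.04125 / 0.02878 = 1.4333
β_Jessop = 0.04514 / 0.02878 = 1.5685
β_Renshaw = 0.00487 / 0.02878 = 0.1692
β_Orrin = 0.05529 / 0.02878 = 1.9211
β_P = Σ w_i β_i = 0.06×0.7700 + 0.29×1.3211 + 0.19×1.4333 + 0.23×1.5685 + 0.12×0.1692 + 0.11×1.9211 = 1.2940
MRP = 9.8% − 4.8% = 5.00%
E(R_P) = R_f + β_P × MRP = 4.8% + 1.2940 × 5.0% = 11.27%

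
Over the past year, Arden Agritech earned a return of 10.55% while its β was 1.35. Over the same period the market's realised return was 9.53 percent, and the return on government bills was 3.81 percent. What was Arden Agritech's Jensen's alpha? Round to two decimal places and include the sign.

Market excess return = 9.53% − 3.81% = 5.72%
CAPM benchmark = R_f + β(R_m − R_f) = 3.81% + 1.35 × 5.72% = 11.5320%
α = actual − benchmark = 10.55% − 11.5320% = -0.98%

-0.98%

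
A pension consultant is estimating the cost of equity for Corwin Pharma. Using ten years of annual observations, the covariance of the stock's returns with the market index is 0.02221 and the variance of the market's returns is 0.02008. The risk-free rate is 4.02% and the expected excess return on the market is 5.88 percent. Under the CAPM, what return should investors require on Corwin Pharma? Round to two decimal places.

10.52%

β = Cov(R_i, R_m) / Var(R_m) = 0.02221 / 0.02008 = 1.1061
E(R) = R_f + β × MRP = 4.02% + 1.1061 × 5.88% = 10.52%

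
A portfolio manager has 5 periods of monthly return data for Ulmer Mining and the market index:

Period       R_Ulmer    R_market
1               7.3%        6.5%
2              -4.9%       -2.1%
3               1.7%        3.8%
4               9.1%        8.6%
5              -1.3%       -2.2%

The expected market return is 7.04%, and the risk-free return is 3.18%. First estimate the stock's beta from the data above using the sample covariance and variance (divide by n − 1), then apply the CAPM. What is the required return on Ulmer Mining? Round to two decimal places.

Mean R_i = (7.3 − 4.9 + 1.7 + 9.1 − 1.3) / 5 = 2.3800%
Mean R_m = (6.5 − 2.1 + 3.8 + 8.6 − 2.2) / 5 = 2.9200%
Σ(R_i − R̄_i)(R_m − R̄_m) = 110.5720  ⇒  Cov = 110.5720 / 4 = 27.6430
Σ(R_m − R̄_m)² = 97.2680  ⇒  Var(R_m) = 97.2680 / 4 = 24.3170
β = Cov / Var(R_m) = 27.6430 / 24.3170 = 1.1368
MRP = 7.04% − 3.18% = 3.86%
E(R) = R_f + β × MRP = 3.18% + 1.1368 × 3.86% = 7.57%

7.57%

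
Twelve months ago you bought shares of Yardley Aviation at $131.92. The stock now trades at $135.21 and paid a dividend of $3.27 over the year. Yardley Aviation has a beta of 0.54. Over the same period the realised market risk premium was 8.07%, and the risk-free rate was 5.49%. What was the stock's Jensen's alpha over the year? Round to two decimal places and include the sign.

-4.88%

Realised HPR = (P1 + D1 − P0) / P0 = (135.21 + 3.27 − 131.92) / 131.92 = 6.56 / 131.92 = 4.9727%
CAPM required = R_f + β·MRP = 5.49% + 0.54 × 8.07% = 9.8478%
α = realised − required = 4.9727% − 9.8478% = -4.88%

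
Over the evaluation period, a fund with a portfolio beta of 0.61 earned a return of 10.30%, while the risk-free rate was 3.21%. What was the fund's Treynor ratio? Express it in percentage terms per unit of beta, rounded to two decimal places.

11.62%

Treynor = (R_P − R_f) / β_P = (10.30% − 3.21%) / 0.6100 = 7.09% / 0.6100 = 11.62%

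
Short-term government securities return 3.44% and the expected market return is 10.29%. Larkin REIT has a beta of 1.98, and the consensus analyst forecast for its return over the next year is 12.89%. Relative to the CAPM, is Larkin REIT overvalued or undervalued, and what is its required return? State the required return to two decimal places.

Overvalued; required return 17.00%

MRP = 10.29% − 3.44% = 6.85%
Required return = R_f + β·MRP = 3.44% + 1.98 × 6.85% = 17.00%
Forecast 12.89% < required 17.00% → the stock plots below the SML → overvalued.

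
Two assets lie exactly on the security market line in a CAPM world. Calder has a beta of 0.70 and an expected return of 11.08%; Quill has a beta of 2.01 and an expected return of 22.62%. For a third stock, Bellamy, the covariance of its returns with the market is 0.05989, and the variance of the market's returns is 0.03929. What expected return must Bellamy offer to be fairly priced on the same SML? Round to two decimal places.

18.34%

MRP = (22.62% − 11.08%) / (2.01 − 0.70) = 8.8092%
R_f = 11.08% − 0.70 × 8.8092% = 4.9136%
β_Bellamy = Cov / Var(R_m) = 0.05989 / 0.03929 = 1.5243
E(R_Bellamy) = R_f + β × MRP = 4.9136% + 1.5243 × 8.8092% = 18.34%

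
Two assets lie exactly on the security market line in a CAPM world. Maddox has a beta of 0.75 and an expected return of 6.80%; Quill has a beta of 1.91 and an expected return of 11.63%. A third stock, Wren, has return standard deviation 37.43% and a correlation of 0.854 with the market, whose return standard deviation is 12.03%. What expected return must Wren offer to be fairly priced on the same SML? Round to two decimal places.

14.74%

MRP = (11.63% − 6.80%) / (1.91 − 0.75) = 4.1638%
R_f = 6.80% − 0.75 × 4.1638% = 3.6772%
β_Wren = ρ·σ_i/σ_m = 0.854 × 37.43 / 12.03 = 2.6571
E(R_Wren) = R_f + β × MRP = 3.6772% + 2.6571 × 4.1638% = 14.74%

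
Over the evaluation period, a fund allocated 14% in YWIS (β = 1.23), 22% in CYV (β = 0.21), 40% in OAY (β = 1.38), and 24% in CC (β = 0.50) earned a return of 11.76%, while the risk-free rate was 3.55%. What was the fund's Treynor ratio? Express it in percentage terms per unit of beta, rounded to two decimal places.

9.22%

β_P = 0.14×1.23 + 0.22×0.21 + 0.40×1.38 + 0.24×0.50 = 0.8904
Treynor = (R_P − R_f) / β_P = (11.76% − 3.55%) / 0.8904 = 8.21% / 0.8904 = 9.22%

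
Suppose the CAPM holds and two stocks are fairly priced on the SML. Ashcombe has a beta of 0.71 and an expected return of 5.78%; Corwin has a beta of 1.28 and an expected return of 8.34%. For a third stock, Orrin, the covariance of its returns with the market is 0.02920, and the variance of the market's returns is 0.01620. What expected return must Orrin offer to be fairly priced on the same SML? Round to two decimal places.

MRP = (8.34% − 5.78%) / (1.28 − 0.71) = 4.4912%
R_f = 5.78% − 0.71 × 4.4912% = 2.5912%
β_Orrin = Cov / Var(R_m) = 0.02920 / 0.01620 = 1.8025
E(R_Orrin) = R_f + β × MRP = 2.5912% + 1.8025 × 4.4912% = 10.69%

10.69%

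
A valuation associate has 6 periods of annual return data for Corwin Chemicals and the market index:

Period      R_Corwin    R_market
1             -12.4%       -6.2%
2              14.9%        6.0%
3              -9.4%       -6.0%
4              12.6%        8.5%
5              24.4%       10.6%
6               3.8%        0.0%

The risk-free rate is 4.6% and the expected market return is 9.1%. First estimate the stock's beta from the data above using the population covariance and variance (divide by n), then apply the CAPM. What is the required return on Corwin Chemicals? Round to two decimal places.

Mean R_i = (-12.4 + 14.9 − 9.4 + 12.6 + 24.4 + 3.8) / 6 = 5.6500%
Mean R_m = (-6.2 + 6.0 − 6.0 + 8.5 + 10.6 + 0.0) / 6 = 2.1500%
Σ(R_i − R̄_i)(R_m − R̄_m) = 515.5350  ⇒  Cov = 515.5350 / 6 = 85.9225
Σ(R_m − R̄_m)² = 267.3150  ⇒  Var(R_m) = 267.3150 / 6 = 44.5525
β = Cov / Var(R_m) = 85.9225 / 44.5525 = 1.9286
MRP = 9.1% − 4.6% = 4.50%
E(R) = R_f + β × MRP = 4.6% + 1.9286 × 4.5% = 13.28%

13.28%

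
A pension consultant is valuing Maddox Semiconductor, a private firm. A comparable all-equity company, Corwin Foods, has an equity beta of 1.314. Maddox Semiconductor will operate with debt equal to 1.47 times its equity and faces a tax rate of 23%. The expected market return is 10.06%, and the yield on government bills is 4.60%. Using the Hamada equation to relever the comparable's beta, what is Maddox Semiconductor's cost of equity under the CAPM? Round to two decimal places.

β_L = β_U × [1 + (1 − t)(D/E)] = 1.314 × [1 + (1 − 0.23) × 1.47]
    = 1.314 × [1 + 0.77 × 1.47] = 1.314 × 2.1319 = 2.8013
MRP = 10.06% − 4.60% = 5.46%
E(R) = R_f + β_L × MRP = 4.60% + 2.8013 × 5.46% = 19.90%

19.90%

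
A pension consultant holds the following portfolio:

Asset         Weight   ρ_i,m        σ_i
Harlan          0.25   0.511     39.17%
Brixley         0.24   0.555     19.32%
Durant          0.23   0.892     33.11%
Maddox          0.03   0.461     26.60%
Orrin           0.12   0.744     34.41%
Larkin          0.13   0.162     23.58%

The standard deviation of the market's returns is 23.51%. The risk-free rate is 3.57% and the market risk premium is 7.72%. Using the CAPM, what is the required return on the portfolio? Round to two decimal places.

β_Harlan = 0.511 × 39.17% / 23.51% = 0.8514
β_Brixley = 0.555 × 19.32% / 23.51% = 0.4561
β_Durant = 0.892 × 33.11% / 23.51% = 1.2562
β_Maddox = 0.461 × 26.60% / 23.51% = 0.5216
β_Orrin = 0.744 × 34.41% / 23.51% = 1.0889
β_Larkin = 0.162 × 23.58% / 23.51% = 0.1625
β_P = Σ w_i β_i = 0.25×0.8514 + 0.24×0.4561 + 0.23×1.2562 + 0.03×0.5216 + 0.12×1.0889 + 0.13×0.1625 = 0.7787
E(R_P) = R_f + β_P × MRP = 3.57% + 0.7787 × 7.72% = 9.58%

9.58%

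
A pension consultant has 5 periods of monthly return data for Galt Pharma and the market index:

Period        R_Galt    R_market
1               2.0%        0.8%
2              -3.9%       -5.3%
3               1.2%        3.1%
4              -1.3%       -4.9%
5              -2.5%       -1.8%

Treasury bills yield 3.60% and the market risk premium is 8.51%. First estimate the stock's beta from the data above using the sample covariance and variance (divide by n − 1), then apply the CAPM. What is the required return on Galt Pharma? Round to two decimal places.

Mean R_i = (2.0 − 3.9 + 1.2 − 1.3 − 2.5) / 5 = -0.9000%
Mean R_m = (0.8 − 5.3 + 3.1 − 4.9 − 1.8) / 5 = -1.6200%
Σ(R_i − R̄_i)(R_m − R̄_m) = 29.5700  ⇒  Cov = 29.5700 / 4 = 7.3925
Σ(R_m − R̄_m)² = 52.4680  ⇒  Var(R_m) = 52.4680 / 4 = 13.1170
β = Cov / Var(R_m) = 7.3925 / 13.1170 = 0.5636
E(R) = R_f + β × MRP = 3.60% + 0.5636 × 8.51% = 8.40%

8.40%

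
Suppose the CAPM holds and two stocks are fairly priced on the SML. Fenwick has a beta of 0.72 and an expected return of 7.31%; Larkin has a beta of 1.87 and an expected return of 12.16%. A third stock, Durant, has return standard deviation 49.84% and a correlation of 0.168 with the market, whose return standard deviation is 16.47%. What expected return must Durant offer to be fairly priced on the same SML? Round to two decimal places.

MRP = (12.16% − 7.31%) / (1.87 − 0.72) = 4.2174%
R_f = 7.31% − 0.72 × 4.2174% = 4.2735%
β_Durant = ρ·σ_i/σ_m = 0.168 × 49.84 / 16.47 = 0.5084
E(R_Durant) = R_f + β × MRP = 4.2735% + 0.5084 × 4.2174% = 6.42%

6.42%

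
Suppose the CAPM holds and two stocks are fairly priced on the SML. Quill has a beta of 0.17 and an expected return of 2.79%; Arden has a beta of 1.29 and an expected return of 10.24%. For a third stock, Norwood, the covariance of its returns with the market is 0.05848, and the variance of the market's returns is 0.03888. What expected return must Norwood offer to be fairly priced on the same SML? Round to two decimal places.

11.66%

MRP = (10.24% − 2.79%) / (1.29 − 0.17) = 6.6518%
R_f = 2.79% − 0.17 × 6.6518% = 1.6592%
β_Norwood = Cov / Var(R_m) = 0.05848 / 0.03888 = 1.5041
E(R_Norwood) = R_f + β × MRP = 1.6592% + 1.5041 × 6.6518% = 11.66%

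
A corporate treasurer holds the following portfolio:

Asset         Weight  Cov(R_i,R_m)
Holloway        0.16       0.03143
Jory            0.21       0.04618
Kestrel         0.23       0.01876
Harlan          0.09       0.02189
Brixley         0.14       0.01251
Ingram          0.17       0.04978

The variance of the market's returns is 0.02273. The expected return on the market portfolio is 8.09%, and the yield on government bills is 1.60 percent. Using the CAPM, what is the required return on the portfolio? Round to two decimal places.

10.52%

β_Holloway = 0.03143 / 0.02273 = 1.3828
β_Jory = 0.04618 / 0.02273 = 2.0317
β_Kestrel = 0.01876 / 0.02273 = 0.8253
β_Harlan = 0.02189 / 0.02273 = 0.9630
β_Brixley = 0.01251 / 0.02273 = 0.5504
β_Ingram = 0.04978 / 0.02273 = 2.1901
β_P = Σ w_i β_i = 0.16×1.3828 + 0.21×2.0317 + 0.23×0.8253 + 0.09×0.9630 + 0.14×0.5504 + 0.17×2.1901 = 1.3738
MRP = 8.09% − 1.60% = 6.49%
E(R_P) = R_f + β_P × MRP = 1.60% + 1.3738 × 6.49% = 10.52%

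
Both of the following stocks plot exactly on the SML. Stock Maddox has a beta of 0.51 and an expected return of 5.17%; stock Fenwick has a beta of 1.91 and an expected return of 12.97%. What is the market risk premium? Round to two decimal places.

Both satisfy E(R) = R_f + β·MRP, so the slope of the SML is
MRP = (12.97% − 5.17%) / (1.91 − 0.51) = 7.80% / 1.40 = 5.5714%

5.57%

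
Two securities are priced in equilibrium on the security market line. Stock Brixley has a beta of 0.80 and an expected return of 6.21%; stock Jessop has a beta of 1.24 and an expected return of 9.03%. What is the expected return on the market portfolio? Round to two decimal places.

Both satisfy E(R) = R_f + β·MRP, so the slope of the SML is
MRP = (9.03% − 6.21%) / (1.24 − 0.80) = 2.82% / 0.44 = 6.4091%
R_f = E(R_Brixley) − β_Brixley·MRP = 6.21% − 0.80 × 6.4091% = 1.0827%
E(R_m) = R_f + MRP = 1.0827% + 6.4091% = 7.49%

7.49%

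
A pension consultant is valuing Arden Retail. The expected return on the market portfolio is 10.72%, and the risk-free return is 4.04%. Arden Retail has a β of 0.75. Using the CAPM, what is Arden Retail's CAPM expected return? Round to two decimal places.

9.05%

Market risk premium = E(R_m) − R_f = 10.72% − 4.04% = 6.68%
E(R) = R_f + β × MRP = 4.04% + 0.75 × 6.68% = 9.05%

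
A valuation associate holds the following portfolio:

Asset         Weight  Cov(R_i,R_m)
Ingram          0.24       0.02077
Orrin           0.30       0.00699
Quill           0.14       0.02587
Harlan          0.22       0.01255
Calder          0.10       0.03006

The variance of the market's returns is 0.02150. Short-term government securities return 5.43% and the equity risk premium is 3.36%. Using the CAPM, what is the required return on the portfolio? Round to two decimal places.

8.00%

β_Ingram = 0.02077 / 0.02150 = 0.9660
β_Orrin = 0.00699 / 0.02150 = 0.3251
β_Quill = 0.02587 / 0.02150 = 1.2033
β_Harlan = 0.01255 / 0.02150 = 0.5837
β_Calder = 0.03006 / 0.02150 = 1.3981
β_P = Σ w_i β_i = 0.24×0.9660 + 0.30×0.3251 + 0.14×1.2033 + 0.22×0.5837 + 0.10×1.3981 = 0.7661
E(R_P) = R_f + β_P × MRP = 5.43% + 0.7661 × 3.36% = 8.00%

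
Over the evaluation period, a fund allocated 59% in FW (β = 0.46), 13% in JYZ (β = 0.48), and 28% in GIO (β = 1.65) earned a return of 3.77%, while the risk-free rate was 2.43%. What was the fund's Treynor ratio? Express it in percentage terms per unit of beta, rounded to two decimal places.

β_P = 0.59×0.46 + 0.13×0.48 + 0.28×1.65 = 0.7958
Treynor = (R_P − R_f) / β_P = (3.77% − 2.43%) / 0.7958 = 1.34% / 0.7958 = 1.68%

1.68%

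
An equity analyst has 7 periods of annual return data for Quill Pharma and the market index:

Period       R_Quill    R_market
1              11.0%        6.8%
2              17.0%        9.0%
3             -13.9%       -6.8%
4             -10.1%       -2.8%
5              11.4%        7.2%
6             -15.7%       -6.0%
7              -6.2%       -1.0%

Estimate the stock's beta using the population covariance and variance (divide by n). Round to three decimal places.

Mean R_i = (11.0 + 17.0 − 13.9 − 10.1 + 11.4 − 15.7 − 6.2) / 7 = -0.9286%
Mean R_m = (6.8 + 9.0 − 6.8 − 2.8 + 7.2 − 6.0 − 1.0) / 7 = 0.9143%
Σ(R_i − R̄_i)(R_m − R̄_m) = 539.0229  ⇒  Cov = 539.0229 / 7 = 77.0033
Σ(R_m − R̄_m)² = 264.3086  ⇒  Var(R_m) = 264.3086 / 7 = 37.7584
β = Cov / Var(R_m) = 77.0033 / 37.7584 = 2.0394

2.039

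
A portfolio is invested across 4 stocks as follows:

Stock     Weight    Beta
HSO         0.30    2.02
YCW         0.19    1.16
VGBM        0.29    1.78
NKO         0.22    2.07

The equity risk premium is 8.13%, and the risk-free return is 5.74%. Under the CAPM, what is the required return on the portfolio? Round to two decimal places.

20.36%

β_P = Σ w_i β_i = 0.30×2.02 + 0.19×1.16 + 0.29×1.78 + 0.22×2.07 = 1.7980
E(R_P) = R_f + β_P × MRP = 5.74% + 1.7980 × 8.13% = 20.36%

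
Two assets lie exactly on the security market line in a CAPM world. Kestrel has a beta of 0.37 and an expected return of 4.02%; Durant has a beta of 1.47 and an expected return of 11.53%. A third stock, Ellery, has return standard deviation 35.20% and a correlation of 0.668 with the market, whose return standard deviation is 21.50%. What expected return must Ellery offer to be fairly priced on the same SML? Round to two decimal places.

MRP = (11.53% − 4.02%) / (1.47 − 0.37) = 6.8273%
R_f = 4.02% − 0.37 × 6.8273% = 1.4939%
β_Ellery = ρ·σ_i/σ_m = 0.668 × 35.20 / 21.50 = 1.0937
E(R_Ellery) = R_f + β × MRP = 1.4939% + 1.0937 × 6.8273% = 8.96%

8.96%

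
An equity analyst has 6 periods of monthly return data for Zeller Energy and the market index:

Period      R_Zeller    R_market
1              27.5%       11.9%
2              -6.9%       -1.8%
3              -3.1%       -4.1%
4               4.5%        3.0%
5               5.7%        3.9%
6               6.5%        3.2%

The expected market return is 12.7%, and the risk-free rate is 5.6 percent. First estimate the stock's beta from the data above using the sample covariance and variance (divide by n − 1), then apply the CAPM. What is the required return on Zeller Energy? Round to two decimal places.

Mean R_i = (27.5 − 6.9 − 3.1 + 4.5 + 5.7 + 6.5) / 6 = 5.7000%
Mean R_m = (11.9 − 1.8 − 4.1 + 3.0 + 3.9 + 3.2) / 6 = 2.6833%
Σ(R_i − R̄_i)(R_m − R̄_m) = 317.1400  ⇒  Cov = 317.1400 / 5 = 63.4280
Σ(R_m − R̄_m)² = 152.9083  ⇒  Var(R_m) = 152.9083 / 5 = 30.5817
β = Cov / Var(R_m) = 63.4280 / 30.5817 = 2.0741
MRP = 12.7% − 5.6% = 7.10%
E(R) = R_f + β × MRP = 5.6% + 2.0741 × 7.1% = 20.33%

20.33%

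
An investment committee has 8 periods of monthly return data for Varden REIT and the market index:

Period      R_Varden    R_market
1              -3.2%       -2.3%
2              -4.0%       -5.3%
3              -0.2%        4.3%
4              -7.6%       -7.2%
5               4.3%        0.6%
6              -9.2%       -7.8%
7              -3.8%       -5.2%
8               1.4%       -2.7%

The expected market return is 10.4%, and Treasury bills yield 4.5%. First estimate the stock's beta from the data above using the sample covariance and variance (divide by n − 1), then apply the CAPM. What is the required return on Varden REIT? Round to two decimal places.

9.60%

Mean R_i = (-3.2 − 4.0 − 0.2 − 7.6 + 4.3 − 9.2 − 3.8 + 1.4) / 8 = -2.7875%
Mean R_m = (-2.3 − 5.3 + 4.3 − 7.2 + 0.6 − 7.8 − 5.2 − 2.7) / 8 = -3.2000%
Σ(R_i − R̄_i)(R_m − R̄_m) = 101.3800  ⇒  Cov = 101.3800 / 7 = 14.4829
Σ(R_m − R̄_m)² = 117.3200  ⇒  Var(R_m) = 117.3200 / 7 = 16.7600
β = Cov / Var(R_m) = 14.4829 / 16.7600 = 0.8641
MRP = 10.4% − 4.5% = 5.90%
E(R) = R_f + β × MRP = 4.5% + 0.8641 × 5.9% = 9.60%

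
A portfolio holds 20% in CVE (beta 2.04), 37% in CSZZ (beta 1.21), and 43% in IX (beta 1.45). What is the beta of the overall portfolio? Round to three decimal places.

β_P = Σ w_i β_i = 0.20×2.04 + 0.37×1.21 + 0.43×1.45 = 1.4792

1.479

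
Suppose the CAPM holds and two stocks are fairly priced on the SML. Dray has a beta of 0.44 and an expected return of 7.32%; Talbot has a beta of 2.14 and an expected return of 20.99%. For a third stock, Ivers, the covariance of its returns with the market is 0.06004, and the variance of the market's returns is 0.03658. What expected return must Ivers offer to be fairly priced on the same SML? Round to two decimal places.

16.98%

MRP = (20.99% − 7.32%) / (2.14 − 0.44) = 8.0412%
R_f = 7.32% − 0.44 × 8.0412% = 3.7819%
β_Ivers = Cov / Var(R_m) = 0.06004 / 0.03658 = 1.6413
E(R_Ivers) = R_f + β × MRP = 3.7819% + 1.6413 × 8.0412% = 16.98%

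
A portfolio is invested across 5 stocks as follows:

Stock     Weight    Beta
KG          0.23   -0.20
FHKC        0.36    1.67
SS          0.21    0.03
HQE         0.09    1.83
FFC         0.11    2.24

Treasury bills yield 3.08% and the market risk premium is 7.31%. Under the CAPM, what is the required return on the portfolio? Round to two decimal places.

β_P = Σ w_i β_i = 0.23×-0.20 + 0.36×1.67 + 0.21×0.03 + 0.09×1.83 + 0.11×2.24 = 0.9726
E(R_P) = R_f + β_P × MRP = 3.08% + 0.9726 × 7.31% = 10.19%

10.19%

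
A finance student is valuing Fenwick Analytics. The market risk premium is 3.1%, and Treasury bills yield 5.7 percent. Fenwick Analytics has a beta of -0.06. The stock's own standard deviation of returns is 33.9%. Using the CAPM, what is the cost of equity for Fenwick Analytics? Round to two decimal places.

5.51%

E(R) = R_f + β × MRP = 5.7% + -0.06 × 3.1% = 5.51%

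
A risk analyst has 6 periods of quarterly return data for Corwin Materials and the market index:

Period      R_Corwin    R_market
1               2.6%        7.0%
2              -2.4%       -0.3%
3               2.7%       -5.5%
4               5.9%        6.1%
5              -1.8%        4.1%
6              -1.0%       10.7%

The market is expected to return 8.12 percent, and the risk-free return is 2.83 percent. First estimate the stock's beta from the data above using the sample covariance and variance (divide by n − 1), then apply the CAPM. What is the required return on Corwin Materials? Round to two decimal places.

Mean R_i = (2.6 − 2.4 + 2.7 + 5.9 − 1.8 − 1.0) / 6 = 1.0000%
Mean R_m = (7.0 − 0.3 − 5.5 + 6.1 + 4.1 + 10.7) / 6 = 3.6833%
Σ(R_i − R̄_i)(R_m − R̄_m) = -0.1200  ⇒  Cov = -0.1200 / 5 = -0.0240
Σ(R_m − R̄_m)² = 166.4483  ⇒  Var(R_m) = 166.4483 / 5 = 33.2897
β = Cov / Var(R_m) = -0.0240 / 33.2897 = -0.0007
MRP = 8.12% − 2.83% = 5.29%
E(R) = R_f + β × MRP = 2.83% + -0.0007 × 5.29% = 2.83%

2.83%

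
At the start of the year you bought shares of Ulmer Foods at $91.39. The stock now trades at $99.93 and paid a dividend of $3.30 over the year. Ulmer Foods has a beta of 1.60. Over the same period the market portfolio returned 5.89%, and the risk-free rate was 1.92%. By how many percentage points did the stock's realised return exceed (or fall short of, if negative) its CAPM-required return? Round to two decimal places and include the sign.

+4.68%

Realised HPR = (P1 + D1 − P0) / P0 = (99.93 + 3.30 − 91.39) / 91.39 = 11.84 / 91.39 = 12.9555%
MRP = 5.89% − 1.92% = 3.97%
CAPM required = R_f + β·MRP = 1.92% + 1.60 × 3.97% = 8.2720%
α = realised − required = 12.9555% − 8.2720% = +4.68%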